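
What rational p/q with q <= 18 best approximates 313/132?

Expand x = 313/132 as a continued fraction with the Euclidean algorithm:
  313 = 2*132 + 49, so a_0 = 2.
  132 = 2*49 + 34, so a_1 = 2.
  49 = 1*34 + 15, so a_2 = 1.
  34 = 2*15 + 4, so a_3 = 2.
  15 = 3*4 + 3, so a_4 = 3.
  4 = 1*3 + 1, so a_5 = 1.
  3 = 3*1 + 0, so a_6 = 3.
so x = [2; 2, 1, 2, 3, 1, 3].
Convergents (p_i = a_i*p_{i-1} + p_{i-2}, q_i = a_i*q_{i-1} + q_{i-2} with p_{-2}=0, p_{-1}=1, q_{-2}=1, q_{-1}=0), until the denominator exceeds 18:
  i=0: a_0=2, p_0 = 2*1 + 0 = 2, q_0 = 2*0 + 1 = 1.
  i=1: a_1=2, p_1 = 2*2 + 1 = 5, q_1 = 2*1 + 0 = 2.
  i=2: a_2=1, p_2 = 1*5 + 2 = 7, q_2 = 1*2 + 1 = 3.
  i=3: a_3=2, p_3 = 2*7 + 5 = 19, q_3 = 2*3 + 2 = 8.
  i=4: a_4=3, p_4 = 3*19 + 7 = 64, q_4 = 3*8 + 3 = 27.
q_4 = 27 > 18, so the last convergent with denominator <= 18 is p_3/q_3 = 19/8.
The closest fraction with denominator <= 18 is either p_3/q_3 or the intermediate fraction (k*p_3 + p_2)/(k*q_3 + q_2) with the largest k >= 1 whose denominator stays <= 18; these approach x as k grows, and every other convergent or intermediate fraction in range is farther away.
Largest k: floor((18 - q_2)/q_3) = floor((18 - 3)/8) = 1.
That gives (1*19 + 7)/(1*8 + 3) = 26/11.
Compare the errors: |x - 19/8| = |313*8 - 19*132|/(132*8) = 4/1056, and |x - 26/11| = |313*11 - 26*132|/(132*11) = 11/1452.
Cross-multiplying, 4*1452 = 5808 < 11616 = 11*1056, so 4/1056 is smaller: the convergent 19/8 is closer to x than 26/11.

19/8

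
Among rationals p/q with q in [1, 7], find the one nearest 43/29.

3/2

Expand x = 43/29 as a continued fraction with the Euclidean algorithm:
  43 = 1*29 + 14, so a_0 = 1.
  29 = 2*14 + 1, so a_1 = 2.
  14 = 14*1 + 0, so a_2 = 14.
so x = [1; 2, 14].
Convergents (p_i = a_i*p_{i-1} + p_{i-2}, q_i = a_i*q_{i-1} + q_{i-2} with p_{-2}=0, p_{-1}=1, q_{-2}=1, q_{-1}=0), until the denominator exceeds 7:
  i=0: a_0=1, p_0 = 1*1 + 0 = 1, q_0 = 1*0 + 1 = 1.
  i=1: a_1=2, p_1 = 2*1 + 1 = 3, q_1 = 2*1 + 0 = 2.
  i=2: a_2=14, p_2 = 14*3 + 1 = 43, q_2 = 14*2 + 1 = 29.
q_2 = 29 > 7, so the last convergent with denominator <= 7 is p_1/q_1 = 3/2.
The closest fraction with denominator <= 7 is either p_1/q_1 or the intermediate fraction (k*p_1 + p_0)/(k*q_1 + q_0) with the largest k >= 1 whose denominator stays <= 7; these approach x as k grows, and every other convergent or intermediate fraction in range is farther away.
Largest k: floor((7 - q_0)/q_1) = floor((7 - 1)/2) = 3.
That gives (3*3 + 1)/(3*2 + 1) = 10/7.
Compare the errors: |x - 3/2| = |43*2 - 3*29|/(29*2) = 1/58, and |x - 10/7| = |43*7 - 10*29|/(29*7) = 11/203.
Cross-multiplying, 1*203 = 203 < 638 = 11*58, so 1/58 is smaller: the convergent 3/2 is closer to x than 10/7.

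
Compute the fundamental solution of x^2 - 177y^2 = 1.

(x, y) = (62423, 4692)

First expand sqrt(177) as a continued fraction. With x_i = (sqrt(177) + m_i)/d_i and (m_0, d_0) = (0, 1): a_0 = floor(sqrt(177)) = 13, since 13^2 = 169 <= 177 < 196 = 14^2.
Iterate m_{i+1} = d_i*a_i - m_i, d_{i+1} = (177 - m_{i+1}^2)/d_i, a_{i+1} = floor((a_0 + m_{i+1})/d_{i+1}):
  m_1 = 1*13 - 0 = 13, d_1 = (177 - 13^2)/1 = 8/1 = 8, a_1 = floor((13 + 13)/8) = 3.
  m_2 = 8*3 - 13 = 11, d_2 = (177 - 11^2)/8 = 56/8 = 7, a_2 = floor((13 + 11)/7) = 3.
  m_3 = 7*3 - 11 = 10, d_3 = (177 - 10^2)/7 = 77/7 = 11, a_3 = floor((13 + 10)/11) = 2.
  m_4 = 11*2 - 10 = 12, d_4 = (177 - 12^2)/11 = 33/11 = 3, a_4 = floor((13 + 12)/3) = 8.
  m_5 = 3*8 - 12 = 12, d_5 = (177 - 12^2)/3 = 33/3 = 11, a_5 = floor((13 + 12)/11) = 2.
  m_6 = 11*2 - 12 = 10, d_6 = (177 - 10^2)/11 = 77/11 = 7, a_6 = floor((13 + 10)/7) = 3.
  m_7 = 7*3 - 10 = 11, d_7 = (177 - 11^2)/7 = 56/7 = 8, a_7 = floor((13 + 11)/8) = 3.
  m_8 = 8*3 - 11 = 13, d_8 = (177 - 13^2)/8 = 8/8 = 1, a_8 = floor((13 + 13)/1) = 26.
  m_9 = 1*26 - 13 = 13, d_9 = (177 - 13^2)/1 = 8/1 = 8: (m_9, d_9) = (m_1, d_1) = (13, 8), so from here the quotients repeat a_1, ..., a_8; the period length is 8.
So sqrt(177) = [13; (3, 3, 2, 8, 2, 3, 3, 26)] with period length k = 8.
k is even, so the fundamental solution of x^2 - 177y^2 = 1 is (p_{k-1}, q_{k-1}) = (p_7, q_7); compute convergents through index 7.
Convergents (p_i = a_i*p_{i-1} + p_{i-2}, q_i = a_i*q_{i-1} + q_{i-2} with p_{-2}=0, p_{-1}=1, q_{-2}=1, q_{-1}=0):
  i=0: a_0=13, p_0 = 13*1 + 0 = 13, q_0 = 13*0 + 1 = 1.
  i=1: a_1=3, p_1 = 3*13 + 1 = 40, q_1 = 3*1 + 0 = 3.
  i=2: a_2=3, p_2 = 3*40 + 13 = 133, q_2 = 3*3 + 1 = 10.
  i=3: a_3=2, p_3 = 2*133 + 40 = 306, q_3 = 2*10 + 3 = 23.
  i=4: a_4=8, p_4 = 8*306 + 133 = 2581, q_4 = 8*23 + 10 = 194.
  i=5: a_5=2, p_5 = 2*2581 + 306 = 5468, q_5 = 2*194 + 23 = 411.
  i=6: a_6=3, p_6 = 3*5468 + 2581 = 18985, q_6 = 3*411 + 194 = 1427.
  i=7: a_7=3, p_7 = 3*18985 + 5468 = 62423, q_7 = 3*1427 + 411 = 4692.
Check: 62423^2 - 177*4692^2 = 3896630929 - 3896630928 = 1, so (x, y) = (62423, 4692) solves the equation, and by the theorem it is the least positive solution.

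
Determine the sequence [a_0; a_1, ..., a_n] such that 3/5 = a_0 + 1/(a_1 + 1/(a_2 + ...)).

[0; 1, 1, 2]

Run the Euclidean algorithm on 3 and 5; the successive quotients are the partial quotients a_0, a_1, ... (each step inverts the fractional part left over by the previous one):
  3 = 0*5 + 3, so a_0 = 0.
  5 = 1*3 + 2, so a_1 = 1.
  3 = 1*2 + 1, so a_2 = 1.
  2 = 2*1 + 0, so a_3 = 2.
The remainder reaches 0 after 4 divisions, so the expansion has 4 partial quotients, read off in order.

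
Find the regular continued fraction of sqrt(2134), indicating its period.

[46; (5, 8, 5, 92)]

Write x_i = (sqrt(2134) + m_i)/d_i with (m_0, d_0) = (0, 1). a_0 = floor(sqrt(2134)) = 46, since 46^2 = 2116 <= 2134 < 2209 = 47^2.
Iterate m_{i+1} = d_i*a_i - m_i, d_{i+1} = (2134 - m_{i+1}^2)/d_i, a_{i+1} = floor((a_0 + m_{i+1})/d_{i+1}):
  m_1 = 1*46 - 0 = 46, d_1 = (2134 - 46^2)/1 = 18/1 = 18, a_1 = floor((46 + 46)/18) = 5.
  m_2 = 18*5 - 46 = 44, d_2 = (2134 - 44^2)/18 = 198/18 = 11, a_2 = floor((46 + 44)/11) = 8.
  m_3 = 11*8 - 44 = 44, d_3 = (2134 - 44^2)/11 = 198/11 = 18, a_3 = floor((46 + 44)/18) = 5.
  m_4 = 18*5 - 44 = 46, d_4 = (2134 - 46^2)/18 = 18/18 = 1, a_4 = floor((46 + 46)/1) = 92.
  m_5 = 1*92 - 46 = 46, d_5 = (2134 - 46^2)/1 = 18/1 = 18: (m_5, d_5) = (m_1, d_1) = (46, 18), so from here the quotients repeat a_1, ..., a_4; the period length is 4.
Hence the expansion of sqrt(2134) is a_0 = 46 followed by the repeating block 5, 8, 5, 92 (period 4).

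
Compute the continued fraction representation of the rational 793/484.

Run the Euclidean algorithm on 793 and 484; the successive quotients are the partial quotients a_0, a_1, ... (each step inverts the fractional part left over by the previous one):
  793 = 1*484 + 309, so a_0 = 1.
  484 = 1*309 + 175, so a_1 = 1.
  309 = 1*175 + 134, so a_2 = 1.
  175 = 1*134 + 41, so a_3 = 1.
  134 = 3*41 + 11, so a_4 = 3.
  41 = 3*11 + 8, so a_5 = 3.
  11 = 1*8 + 3, so a_6 = 1.
  8 = 2*3 + 2, so a_7 = 2.
  3 = 1*2 + 1, so a_8 = 1.
  2 = 2*1 + 0, so a_9 = 2.
The remainder reaches 0 after 10 divisions, so the expansion has 10 partial quotients, read off in order.

[1; 1, 1, 1, 3, 3, 1, 2, 1, 2]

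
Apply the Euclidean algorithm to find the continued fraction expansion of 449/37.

[12; 7, 2, 2]

Run the Euclidean algorithm on 449 and 37; the successive quotients are the partial quotients a_0, a_1, ... (each step inverts the fractional part left over by the previous one):
  449 = 12*37 + 5, so a_0 = 12.
  37 = 7*5 + 2, so a_1 = 7.
  5 = 2*2 + 1, so a_2 = 2.
  2 = 2*1 + 0, so a_3 = 2.
The remainder reaches 0 after 4 divisions, so the expansion has 4 partial quotients, read off in order.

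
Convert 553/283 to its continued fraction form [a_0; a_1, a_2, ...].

[1; 1, 20, 1, 3, 3]

Run the Euclidean algorithm on 553 and 283; the successive quotients are the partial quotients a_0, a_1, ... (each step inverts the fractional part left over by the previous one):
  553 = 1*283 + 270, so a_0 = 1.
  283 = 1*270 + 13, so a_1 = 1.
  270 = 20*13 + 10, so a_2 = 20.
  13 = 1*10 + 3, so a_3 = 1.
  10 = 3*3 + 1, so a_4 = 3.
  3 = 3*1 + 0, so a_5 = 3.
The remainder reaches 0 after 6 divisions, so the expansion has 6 partial quotients, read off in order.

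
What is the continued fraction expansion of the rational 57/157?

[0; 2, 1, 3, 14]

Run the Euclidean algorithm on 57 and 157; the successive quotients are the partial quotients a_0, a_1, ... (each step inverts the fractional part left over by the previous one):
  57 = 0*157 + 57, so a_0 = 0.
  157 = 2*57 + 43, so a_1 = 2.
  57 = 1*43 + 14, so a_2 = 1.
  43 = 3*14 + 1, so a_3 = 3.
  14 = 14*1 + 0, so a_4 = 14.
The remainder reaches 0 after 5 divisions, so the expansion has 5 partial quotients, read off in order.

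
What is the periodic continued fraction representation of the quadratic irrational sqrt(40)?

[6; (3, 12)]

Write x_i = (sqrt(40) + m_i)/d_i with (m_0, d_0) = (0, 1). a_0 = floor(sqrt(40)) = 6, since 6^2 = 36 <= 40 < 49 = 7^2.
Iterate m_{i+1} = d_i*a_i - m_i, d_{i+1} = (40 - m_{i+1}^2)/d_i, a_{i+1} = floor((a_0 + m_{i+1})/d_{i+1}):
  m_1 = 1*6 - 0 = 6, d_1 = (40 - 6^2)/1 = 4/1 = 4, a_1 = floor((6 + 6)/4) = 3.
  m_2 = 4*3 - 6 = 6, d_2 = (40 - 6^2)/4 = 4/4 = 1, a_2 = floor((6 + 6)/1) = 12.
  m_3 = 1*12 - 6 = 6, d_3 = (40 - 6^2)/1 = 4/1 = 4: (m_3, d_3) = (m_1, d_1) = (6, 4), so from here the quotients repeat a_1, a_2; the period length is 2.
Hence the expansion of sqrt(40) is a_0 = 6 followed by the repeating block 3, 12 (period 2).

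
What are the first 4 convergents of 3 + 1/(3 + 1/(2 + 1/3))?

Using the convergent recurrence p_i = a_i*p_{i-1} + p_{i-2}, q_i = a_i*q_{i-1} + q_{i-2} with p_{-2}=0, p_{-1}=1, q_{-2}=1, q_{-1}=0:
  i=0: a_0=3, p_0 = 3*1 + 0 = 3, q_0 = 3*0 + 1 = 1.
  i=1: a_1=3, p_1 = 3*3 + 1 = 10, q_1 = 3*1 + 0 = 3.
  i=2: a_2=2, p_2 = 2*10 + 3 = 23, q_2 = 2*3 + 1 = 7.
  i=3: a_3=3, p_3 = 3*23 + 10 = 79, q_3 = 3*7 + 3 = 24.

3/1, 10/3, 23/7, 79/24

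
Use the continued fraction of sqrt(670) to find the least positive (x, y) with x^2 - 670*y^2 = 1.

(x, y) = (5791211, 223734)

First expand sqrt(670) as a continued fraction. With x_i = (sqrt(670) + m_i)/d_i and (m_0, d_0) = (0, 1): a_0 = floor(sqrt(670)) = 25, since 25^2 = 625 <= 670 < 676 = 26^2.
Iterate m_{i+1} = d_i*a_i - m_i, d_{i+1} = (670 - m_{i+1}^2)/d_i, a_{i+1} = floor((a_0 + m_{i+1})/d_{i+1}):
  m_1 = 1*25 - 0 = 25, d_1 = (670 - 25^2)/1 = 45/1 = 45, a_1 = floor((25 + 25)/45) = 1.
  m_2 = 45*1 - 25 = 20, d_2 = (670 - 20^2)/45 = 270/45 = 6, a_2 = floor((25 + 20)/6) = 7.
  m_3 = 6*7 - 20 = 22, d_3 = (670 - 22^2)/6 = 186/6 = 31, a_3 = floor((25 + 22)/31) = 1.
  m_4 = 31*1 - 22 = 9, d_4 = (670 - 9^2)/31 = 589/31 = 19, a_4 = floor((25 + 9)/19) = 1.
  m_5 = 19*1 - 9 = 10, d_5 = (670 - 10^2)/19 = 570/19 = 30, a_5 = floor((25 + 10)/30) = 1.
  m_6 = 30*1 - 10 = 20, d_6 = (670 - 20^2)/30 = 270/30 = 9, a_6 = floor((25 + 20)/9) = 5.
  m_7 = 9*5 - 20 = 25, d_7 = (670 - 25^2)/9 = 45/9 = 5, a_7 = floor((25 + 25)/5) = 10.
  m_8 = 5*10 - 25 = 25, d_8 = (670 - 25^2)/5 = 45/5 = 9, a_8 = floor((25 + 25)/9) = 5.
  m_9 = 9*5 - 25 = 20, d_9 = (670 - 20^2)/9 = 270/9 = 30, a_9 = floor((25 + 20)/30) = 1.
  m_10 = 30*1 - 20 = 10, d_10 = (670 - 10^2)/30 = 570/30 = 19, a_10 = floor((25 + 10)/19) = 1.
  m_11 = 19*1 - 10 = 9, d_11 = (670 - 9^2)/19 = 589/19 = 31, a_11 = floor((25 + 9)/31) = 1.
  m_12 = 31*1 - 9 = 22, d_12 = (670 - 22^2)/31 = 186/31 = 6, a_12 = floor((25 + 22)/6) = 7.
  m_13 = 6*7 - 22 = 20, d_13 = (670 - 20^2)/6 = 270/6 = 45, a_13 = floor((25 + 20)/45) = 1.
  m_14 = 45*1 - 20 = 25, d_14 = (670 - 25^2)/45 = 45/45 = 1, a_14 = floor((25 + 25)/1) = 50.
  m_15 = 1*50 - 25 = 25, d_15 = (670 - 25^2)/1 = 45/1 = 45: (m_15, d_15) = (m_1, d_1) = (25, 45), so from here the quotients repeat a_1, ..., a_14; the period length is 14.
So sqrt(670) = [25; (1, 7, 1, 1, 1, 5, 10, 5, 1, 1, 1, 7, 1, 50)] with period length k = 14.
k is even, so the fundamental solution of x^2 - 670y^2 = 1 is (p_{k-1}, q_{k-1}) = (p_13, q_13); compute convergents through index 13.
Convergents (p_i = a_i*p_{i-1} + p_{i-2}, q_i = a_i*q_{i-1} + q_{i-2} with p_{-2}=0, p_{-1}=1, q_{-2}=1, q_{-1}=0):
  i=0: a_0=25, p_0 = 25*1 + 0 = 25, q_0 = 25*0 + 1 = 1.
  i=1: a_1=1, p_1 = 1*25 + 1 = 26, q_1 = 1*1 + 0 = 1.
  i=2: a_2=7, p_2 = 7*26 + 25 = 207, q_2 = 7*1 + 1 = 8.
  i=3: a_3=1, p_3 = 1*207 + 26 = 233, q_3 = 1*8 + 1 = 9.
  i=4: a_4=1, p_4 = 1*233 + 207 = 440, q_4 = 1*9 + 8 = 17.
  i=5: a_5=1, p_5 = 1*440 + 233 = 673, q_5 = 1*17 + 9 = 26.
  i=6: a_6=5, p_6 = 5*673 + 440 = 3805, q_6 = 5*26 + 17 = 147.
  i=7: a_7=10, p_7 = 10*3805 + 673 = 38723, q_7 = 10*147 + 26 = 1496.
  i=8: a_8=5, p_8 = 5*38723 + 3805 = 197420, q_8 = 5*1496 + 147 = 7627.
  i=9: a_9=1, p_9 = 1*197420 + 38723 = 236143, q_9 = 1*7627 + 1496 = 9123.
  i=10: a_10=1, p_10 = 1*236143 + 197420 = 433563, q_10 = 1*9123 + 7627 = 16750.
  i=11: a_11=1, p_11 = 1*433563 + 236143 = 669706, q_11 = 1*16750 + 9123 = 25873.
  i=12: a_12=7, p_12 = 7*669706 + 433563 = 5121505, q_12 = 7*25873 + 16750 = 197861.
  i=13: a_13=1, p_13 = 1*5121505 + 669706 = 5791211, q_13 = 1*197861 + 25873 = 223734.
Check: 5791211^2 - 670*223734^2 = 33538124846521 - 33538124846520 = 1, so (x, y) = (5791211, 223734) solves the equation, and by the theorem it is the least positive solution.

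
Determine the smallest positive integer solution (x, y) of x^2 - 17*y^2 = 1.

First expand sqrt(17) as a continued fraction. With x_i = (sqrt(17) + m_i)/d_i and (m_0, d_0) = (0, 1): a_0 = floor(sqrt(17)) = 4, since 4^2 = 16 <= 17 < 25 = 5^2.
Iterate m_{i+1} = d_i*a_i - m_i, d_{i+1} = (17 - m_{i+1}^2)/d_i, a_{i+1} = floor((a_0 + m_{i+1})/d_{i+1}):
  m_1 = 1*4 - 0 = 4, d_1 = (17 - 4^2)/1 = 1/1 = 1, a_1 = floor((4 + 4)/1) = 8.
  m_2 = 1*8 - 4 = 4, d_2 = (17 - 4^2)/1 = 1/1 = 1: (m_2, d_2) = (m_1, d_1) = (4, 1), so from here the quotient a_1 repeats; the period length is 1.
So sqrt(17) = [4; (8)] with period length k = 1.
k is odd, so (p_{k-1}, q_{k-1}) only solves x^2 - 17y^2 = -1 and the fundamental solution of x^2 - 17y^2 = 1 is (p_{2k-1}, q_{2k-1}) = (p_1, q_1); compute convergents through index 1, running through the period twice.
Convergents (p_i = a_i*p_{i-1} + p_{i-2}, q_i = a_i*q_{i-1} + q_{i-2} with p_{-2}=0, p_{-1}=1, q_{-2}=1, q_{-1}=0):
  i=0: a_0=4, p_0 = 4*1 + 0 = 4, q_0 = 4*0 + 1 = 1.
  i=1: a_1=8, p_1 = 8*4 + 1 = 33, q_1 = 8*1 + 0 = 8.
Indeed p_0^2 - 17*q_0^2 = 16 - 17 = -1, not +1.
Check: 33^2 - 17*8^2 = 1089 - 1088 = 1, so (x, y) = (33, 8) solves the equation, and by the theorem it is the least positive solution.

(x, y) = (33, 8)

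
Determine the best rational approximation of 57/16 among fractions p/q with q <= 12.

Expand x = 57/16 as a continued fraction with the Euclidean algorithm:
  57 = 3*16 + 9, so a_0 = 3.
  16 = 1*9 + 7, so a_1 = 1.
  9 = 1*7 + 2, so a_2 = 1.
  7 = 3*2 + 1, so a_3 = 3.
  2 = 2*1 + 0, so a_4 = 2.
so x = [3; 1, 1, 3, 2].
Convergents (p_i = a_i*p_{i-1} + p_{i-2}, q_i = a_i*q_{i-1} + q_{i-2} with p_{-2}=0, p_{-1}=1, q_{-2}=1, q_{-1}=0), until the denominator exceeds 12:
  i=0: a_0=3, p_0 = 3*1 + 0 = 3, q_0 = 3*0 + 1 = 1.
  i=1: a_1=1, p_1 = 1*3 + 1 = 4, q_1 = 1*1 + 0 = 1.
  i=2: a_2=1, p_2 = 1*4 + 3 = 7, q_2 = 1*1 + 1 = 2.
  i=3: a_3=3, p_3 = 3*7 + 4 = 25, q_3 = 3*2 + 1 = 7.
  i=4: a_4=2, p_4 = 2*25 + 7 = 57, q_4 = 2*7 + 2 = 16.
q_4 = 16 > 12, so the last convergent with denominator <= 12 is p_3/q_3 = 25/7.
The closest fraction with denominator <= 12 is either p_3/q_3 or the intermediate fraction (k*p_3 + p_2)/(k*q_3 + q_2) with the largest k >= 1 whose denominator stays <= 12; these approach x as k grows, and every other convergent or intermediate fraction in range is farther away.
Largest k: floor((12 - q_2)/q_3) = floor((12 - 2)/7) = 1.
That gives (1*25 + 7)/(1*7 + 2) = 32/9.
Compare the errors: |x - 25/7| = |57*7 - 25*16|/(16*7) = 1/112, and |x - 32/9| = |57*9 - 32*16|/(16*9) = 1/144.
Cross-multiplying, 1*112 = 112 < 144 = 1*144, so 1/144 is smaller: the intermediate fraction 32/9 is closer to x than 25/7.

32/9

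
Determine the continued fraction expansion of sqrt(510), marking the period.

[22; (1, 1, 2, 1, 1, 44)]

Write x_i = (sqrt(510) + m_i)/d_i with (m_0, d_0) = (0, 1). a_0 = floor(sqrt(510)) = 22, since 22^2 = 484 <= 510 < 529 = 23^2.
Iterate m_{i+1} = d_i*a_i - m_i, d_{i+1} = (510 - m_{i+1}^2)/d_i, a_{i+1} = floor((a_0 + m_{i+1})/d_{i+1}):
  m_1 = 1*22 - 0 = 22, d_1 = (510 - 22^2)/1 = 26/1 = 26, a_1 = floor((22 + 22)/26) = 1.
  m_2 = 26*1 - 22 = 4, d_2 = (510 - 4^2)/26 = 494/26 = 19, a_2 = floor((22 + 4)/19) = 1.
  m_3 = 19*1 - 4 = 15, d_3 = (510 - 15^2)/19 = 285/19 = 15, a_3 = floor((22 + 15)/15) = 2.
  m_4 = 15*2 - 15 = 15, d_4 = (510 - 15^2)/15 = 285/15 = 19, a_4 = floor((22 + 15)/19) = 1.
  m_5 = 19*1 - 15 = 4, d_5 = (510 - 4^2)/19 = 494/19 = 26, a_5 = floor((22 + 4)/26) = 1.
  m_6 = 26*1 - 4 = 22, d_6 = (510 - 22^2)/26 = 26/26 = 1, a_6 = floor((22 + 22)/1) = 44.
  m_7 = 1*44 - 22 = 22, d_7 = (510 - 22^2)/1 = 26/1 = 26: (m_7, d_7) = (m_1, d_1) = (22, 26), so from here the quotients repeat a_1, ..., a_6; the period length is 6.
Hence the expansion of sqrt(510) is a_0 = 22 followed by the repeating block 1, 1, 2, 1, 1, 44 (period 6).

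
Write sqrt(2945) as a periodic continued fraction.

Write x_i = (sqrt(2945) + m_i)/d_i with (m_0, d_0) = (0, 1). a_0 = floor(sqrt(2945)) = 54, since 54^2 = 2916 <= 2945 < 3025 = 55^2.
Iterate m_{i+1} = d_i*a_i - m_i, d_{i+1} = (2945 - m_{i+1}^2)/d_i, a_{i+1} = floor((a_0 + m_{i+1})/d_{i+1}):
  m_1 = 1*54 - 0 = 54, d_1 = (2945 - 54^2)/1 = 29/1 = 29, a_1 = floor((54 + 54)/29) = 3.
  m_2 = 29*3 - 54 = 33, d_2 = (2945 - 33^2)/29 = 1856/29 = 64, a_2 = floor((54 + 33)/64) = 1.
  m_3 = 64*1 - 33 = 31, d_3 = (2945 - 31^2)/64 = 1984/64 = 31, a_3 = floor((54 + 31)/31) = 2.
  m_4 = 31*2 - 31 = 31, d_4 = (2945 - 31^2)/31 = 1984/31 = 64, a_4 = floor((54 + 31)/64) = 1.
  m_5 = 64*1 - 31 = 33, d_5 = (2945 - 33^2)/64 = 1856/64 = 29, a_5 = floor((54 + 33)/29) = 3.
  m_6 = 29*3 - 33 = 54, d_6 = (2945 - 54^2)/29 = 29/29 = 1, a_6 = floor((54 + 54)/1) = 108.
  m_7 = 1*108 - 54 = 54, d_7 = (2945 - 54^2)/1 = 29/1 = 29: (m_7, d_7) = (m_1, d_1) = (54, 29), so from here the quotients repeat a_1, ..., a_6; the period length is 6.
Hence the expansion of sqrt(2945) is a_0 = 54 followed by the repeating block 3, 1, 2, 1, 3, 108 (period 6).

[54; (3, 1, 2, 1, 3, 108)]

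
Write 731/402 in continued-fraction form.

Run the Euclidean algorithm on 731 and 402; the successive quotients are the partial quotients a_0, a_1, ... (each step inverts the fractional part left over by the previous one):
  731 = 1*402 + 329, so a_0 = 1.
  402 = 1*329 + 73, so a_1 = 1.
  329 = 4*73 + 37, so a_2 = 4.
  73 = 1*37 + 36, so a_3 = 1.
  37 = 1*36 + 1, so a_4 = 1.
  36 = 36*1 + 0, so a_5 = 36.
The remainder reaches 0 after 6 divisions, so the expansion has 6 partial quotients, read off in order.

[1; 1, 4, 1, 1, 36]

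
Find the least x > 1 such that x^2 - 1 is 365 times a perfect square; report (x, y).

First expand sqrt(365) as a continued fraction. With x_i = (sqrt(365) + m_i)/d_i and (m_0, d_0) = (0, 1): a_0 = floor(sqrt(365)) = 19, since 19^2 = 361 <= 365 < 400 = 20^2.
Iterate m_{i+1} = d_i*a_i - m_i, d_{i+1} = (365 - m_{i+1}^2)/d_i, a_{i+1} = floor((a_0 + m_{i+1})/d_{i+1}):
  m_1 = 1*19 - 0 = 19, d_1 = (365 - 19^2)/1 = 4/1 = 4, a_1 = floor((19 + 19)/4) = 9.
  m_2 = 4*9 - 19 = 17, d_2 = (365 - 17^2)/4 = 76/4 = 19, a_2 = floor((19 + 17)/19) = 1.
  m_3 = 19*1 - 17 = 2, d_3 = (365 - 2^2)/19 = 361/19 = 19, a_3 = floor((19 + 2)/19) = 1.
  m_4 = 19*1 - 2 = 17, d_4 = (365 - 17^2)/19 = 76/19 = 4, a_4 = floor((19 + 17)/4) = 9.
  m_5 = 4*9 - 17 = 19, d_5 = (365 - 19^2)/4 = 4/4 = 1, a_5 = floor((19 + 19)/1) = 38.
  m_6 = 1*38 - 19 = 19, d_6 = (365 - 19^2)/1 = 4/1 = 4: (m_6, d_6) = (m_1, d_1) = (19, 4), so from here the quotients repeat a_1, ..., a_5; the period length is 5.
So sqrt(365) = [19; (9, 1, 1, 9, 38)] with period length k = 5.
k is odd, so (p_{k-1}, q_{k-1}) only solves x^2 - 365y^2 = -1 and the fundamental solution of x^2 - 365y^2 = 1 is (p_{2k-1}, q_{2k-1}) = (p_9, q_9); compute convergents through index 9, running through the period twice.
Convergents (p_i = a_i*p_{i-1} + p_{i-2}, q_i = a_i*q_{i-1} + q_{i-2} with p_{-2}=0, p_{-1}=1, q_{-2}=1, q_{-1}=0):
  i=0: a_0=19, p_0 = 19*1 + 0 = 19, q_0 = 19*0 + 1 = 1.
  i=1: a_1=9, p_1 = 9*19 + 1 = 172, q_1 = 9*1 + 0 = 9.
  i=2: a_2=1, p_2 = 1*172 + 19 = 191, q_2 = 1*9 + 1 = 10.
  i=3: a_3=1, p_3 = 1*191 + 172 = 363, q_3 = 1*10 + 9 = 19.
  i=4: a_4=9, p_4 = 9*363 + 191 = 3458, q_4 = 9*19 + 10 = 181.
  i=5: a_5=38, p_5 = 38*3458 + 363 = 131767, q_5 = 38*181 + 19 = 6897.
  i=6: a_6=9, p_6 = 9*131767 + 3458 = 1189361, q_6 = 9*6897 + 181 = 62254.
  i=7: a_7=1, p_7 = 1*1189361 + 131767 = 1321128, q_7 = 1*62254 + 6897 = 69151.
  i=8: a_8=1, p_8 = 1*1321128 + 1189361 = 2510489, q_8 = 1*69151 + 62254 = 131405.
  i=9: a_9=9, p_9 = 9*2510489 + 1321128 = 23915529, q_9 = 9*131405 + 69151 = 1251796.
Indeed p_4^2 - 365*q_4^2 = 11957764 - 11957765 = -1, not +1.
Check: 23915529^2 - 365*1251796^2 = 571952527349841 - 571952527349840 = 1, so (x, y) = (23915529, 1251796) solves the equation, and by the theorem it is the least positive solution.

(x, y) = (23915529, 1251796)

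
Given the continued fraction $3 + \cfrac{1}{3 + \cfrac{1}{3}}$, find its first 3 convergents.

Using the convergent recurrence p_i = a_i*p_{i-1} + p_{i-2}, q_i = a_i*q_{i-1} + q_{i-2} with p_{-2}=0, p_{-1}=1, q_{-2}=1, q_{-1}=0:
  i=0: a_0=3, p_0 = 3*1 + 0 = 3, q_0 = 3*0 + 1 = 1.
  i=1: a_1=3, p_1 = 3*3 + 1 = 10, q_1 = 3*1 + 0 = 3.
  i=2: a_2=3, p_2 = 3*10 + 3 = 33, q_2 = 3*3 + 1 = 10.

3/1, 10/3, 33/10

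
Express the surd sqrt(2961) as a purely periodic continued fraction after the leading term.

Write x_i = (sqrt(2961) + m_i)/d_i with (m_0, d_0) = (0, 1). a_0 = floor(sqrt(2961)) = 54, since 54^2 = 2916 <= 2961 < 3025 = 55^2.
Iterate m_{i+1} = d_i*a_i - m_i, d_{i+1} = (2961 - m_{i+1}^2)/d_i, a_{i+1} = floor((a_0 + m_{i+1})/d_{i+1}):
  m_1 = 1*54 - 0 = 54, d_1 = (2961 - 54^2)/1 = 45/1 = 45, a_1 = floor((54 + 54)/45) = 2.
  m_2 = 45*2 - 54 = 36, d_2 = (2961 - 36^2)/45 = 1665/45 = 37, a_2 = floor((54 + 36)/37) = 2.
  m_3 = 37*2 - 36 = 38, d_3 = (2961 - 38^2)/37 = 1517/37 = 41, a_3 = floor((54 + 38)/41) = 2.
  m_4 = 41*2 - 38 = 44, d_4 = (2961 - 44^2)/41 = 1025/41 = 25, a_4 = floor((54 + 44)/25) = 3.
  m_5 = 25*3 - 44 = 31, d_5 = (2961 - 31^2)/25 = 2000/25 = 80, a_5 = floor((54 + 31)/80) = 1.
  m_6 = 80*1 - 31 = 49, d_6 = (2961 - 49^2)/80 = 560/80 = 7, a_6 = floor((54 + 49)/7) = 14.
  m_7 = 7*14 - 49 = 49, d_7 = (2961 - 49^2)/7 = 560/7 = 80, a_7 = floor((54 + 49)/80) = 1.
  m_8 = 80*1 - 49 = 31, d_8 = (2961 - 31^2)/80 = 2000/80 = 25, a_8 = floor((54 + 31)/25) = 3.
  m_9 = 25*3 - 31 = 44, d_9 = (2961 - 44^2)/25 = 1025/25 = 41, a_9 = floor((54 + 44)/41) = 2.
  m_10 = 41*2 - 44 = 38, d_10 = (2961 - 38^2)/41 = 1517/41 = 37, a_10 = floor((54 + 38)/37) = 2.
  m_11 = 37*2 - 38 = 36, d_11 = (2961 - 36^2)/37 = 1665/37 = 45, a_11 = floor((54 + 36)/45) = 2.
  m_12 = 45*2 - 36 = 54, d_12 = (2961 - 54^2)/45 = 45/45 = 1, a_12 = floor((54 + 54)/1) = 108.
  m_13 = 1*108 - 54 = 54, d_13 = (2961 - 54^2)/1 = 45/1 = 45: (m_13, d_13) = (m_1, d_1) = (54, 45), so from here the quotients repeat a_1, ..., a_12; the period length is 12.
Hence the expansion of sqrt(2961) is a_0 = 54 followed by the repeating block 2, 2, 2, 3, 1, 14, 1, 3, 2, 2, 2, 108 (period 12).

[54; (2, 2, 2, 3, 1, 14, 1, 3, 2, 2, 2, 108)]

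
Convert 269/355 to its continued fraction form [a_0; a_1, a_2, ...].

[0; 1, 3, 7, 1, 4, 2]

Run the Euclidean algorithm on 269 and 355; the successive quotients are the partial quotients a_0, a_1, ... (each step inverts the fractional part left over by the previous one):
  269 = 0*355 + 269, so a_0 = 0.
  355 = 1*269 + 86, so a_1 = 1.
  269 = 3*86 + 11, so a_2 = 3.
  86 = 7*11 + 9, so a_3 = 7.
  11 = 1*9 + 2, so a_4 = 1.
  9 = 4*2 + 1, so a_5 = 4.
  2 = 2*1 + 0, so a_6 = 2.
The remainder reaches 0 after 7 divisions, so the expansion has 7 partial quotients, read off in order.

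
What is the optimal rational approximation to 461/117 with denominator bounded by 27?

Expand x = 461/117 as a continued fraction with the Euclidean algorithm:
  461 = 3*117 + 110, so a_0 = 3.
  117 = 1*110 + 7, so a_1 = 1.
  110 = 15*7 + 5, so a_2 = 15.
  7 = 1*5 + 2, so a_3 = 1.
  5 = 2*2 + 1, so a_4 = 2.
  2 = 2*1 + 0, so a_5 = 2.
so x = [3; 1, 15, 1, 2, 2].
Convergents (p_i = a_i*p_{i-1} + p_{i-2}, q_i = a_i*q_{i-1} + q_{i-2} with p_{-2}=0, p_{-1}=1, q_{-2}=1, q_{-1}=0), until the denominator exceeds 27:
  i=0: a_0=3, p_0 = 3*1 + 0 = 3, q_0 = 3*0 + 1 = 1.
  i=1: a_1=1, p_1 = 1*3 + 1 = 4, q_1 = 1*1 + 0 = 1.
  i=2: a_2=15, p_2 = 15*4 + 3 = 63, q_2 = 15*1 + 1 = 16.
  i=3: a_3=1, p_3 = 1*63 + 4 = 67, q_3 = 1*16 + 1 = 17.
  i=4: a_4=2, p_4 = 2*67 + 63 = 197, q_4 = 2*17 + 16 = 50.
q_4 = 50 > 27, so the last convergent with denominator <= 27 is p_3/q_3 = 67/17.
The closest fraction with denominator <= 27 is either p_3/q_3 or the intermediate fraction (k*p_3 + p_2)/(k*q_3 + q_2) with the largest k >= 1 whose denominator stays <= 27; these approach x as k grows, and every other convergent or intermediate fraction in range is farther away.
Largest k: floor((27 - q_2)/q_3) = floor((27 - 16)/17) = 0.
Since k = 0, no intermediate fraction beyond p_3/q_3 has denominator <= 27, so the convergent 67/17 is the closest (its error is |461*17 - 67*117|/(117*17) = 2/1989).

67/17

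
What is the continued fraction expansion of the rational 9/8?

[1; 8]

Run the Euclidean algorithm on 9 and 8; the successive quotients are the partial quotients a_0, a_1, ... (each step inverts the fractional part left over by the previous one):
  9 = 1*8 + 1, so a_0 = 1.
  8 = 8*1 + 0, so a_1 = 8.
The remainder reaches 0 after 2 divisions, so the expansion has 2 partial quotients, read off in order.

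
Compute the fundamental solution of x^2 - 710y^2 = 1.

First expand sqrt(710) as a continued fraction. With x_i = (sqrt(710) + m_i)/d_i and (m_0, d_0) = (0, 1): a_0 = floor(sqrt(710)) = 26, since 26^2 = 676 <= 710 < 729 = 27^2.
Iterate m_{i+1} = d_i*a_i - m_i, d_{i+1} = (710 - m_{i+1}^2)/d_i, a_{i+1} = floor((a_0 + m_{i+1})/d_{i+1}):
  m_1 = 1*26 - 0 = 26, d_1 = (710 - 26^2)/1 = 34/1 = 34, a_1 = floor((26 + 26)/34) = 1.
  m_2 = 34*1 - 26 = 8, d_2 = (710 - 8^2)/34 = 646/34 = 19, a_2 = floor((26 + 8)/19) = 1.
  m_3 = 19*1 - 8 = 11, d_3 = (710 - 11^2)/19 = 589/19 = 31, a_3 = floor((26 + 11)/31) = 1.
  m_4 = 31*1 - 11 = 20, d_4 = (710 - 20^2)/31 = 310/31 = 10, a_4 = floor((26 + 20)/10) = 4.
  m_5 = 10*4 - 20 = 20, d_5 = (710 - 20^2)/10 = 310/10 = 31, a_5 = floor((26 + 20)/31) = 1.
  m_6 = 31*1 - 20 = 11, d_6 = (710 - 11^2)/31 = 589/31 = 19, a_6 = floor((26 + 11)/19) = 1.
  m_7 = 19*1 - 11 = 8, d_7 = (710 - 8^2)/19 = 646/19 = 34, a_7 = floor((26 + 8)/34) = 1.
  m_8 = 34*1 - 8 = 26, d_8 = (710 - 26^2)/34 = 34/34 = 1, a_8 = floor((26 + 26)/1) = 52.
  m_9 = 1*52 - 26 = 26, d_9 = (710 - 26^2)/1 = 34/1 = 34: (m_9, d_9) = (m_1, d_1) = (26, 34), so from here the quotients repeat a_1, ..., a_8; the period length is 8.
So sqrt(710) = [26; (1, 1, 1, 4, 1, 1, 1, 52)] with period length k = 8.
k is even, so the fundamental solution of x^2 - 710y^2 = 1 is (p_{k-1}, q_{k-1}) = (p_7, q_7); compute convergents through index 7.
Convergents (p_i = a_i*p_{i-1} + p_{i-2}, q_i = a_i*q_{i-1} + q_{i-2} with p_{-2}=0, p_{-1}=1, q_{-2}=1, q_{-1}=0):
  i=0: a_0=26, p_0 = 26*1 + 0 = 26, q_0 = 26*0 + 1 = 1.
  i=1: a_1=1, p_1 = 1*26 + 1 = 27, q_1 = 1*1 + 0 = 1.
  i=2: a_2=1, p_2 = 1*27 + 26 = 53, q_2 = 1*1 + 1 = 2.
  i=3: a_3=1, p_3 = 1*53 + 27 = 80, q_3 = 1*2 + 1 = 3.
  i=4: a_4=4, p_4 = 4*80 + 53 = 373, q_4 = 4*3 + 2 = 14.
  i=5: a_5=1, p_5 = 1*373 + 80 = 453, q_5 = 1*14 + 3 = 17.
  i=6: a_6=1, p_6 = 1*453 + 373 = 826, q_6 = 1*17 + 14 = 31.
  i=7: a_7=1, p_7 = 1*826 + 453 = 1279, q_7 = 1*31 + 17 = 48.
Check: 1279^2 - 710*48^2 = 1635841 - 1635840 = 1, so (x, y) = (1279, 48) solves the equation, and by the theorem it is the least positive solution.

(x, y) = (1279, 48)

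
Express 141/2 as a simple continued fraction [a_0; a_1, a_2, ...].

[70; 2]

Run the Euclidean algorithm on 141 and 2; the successive quotients are the partial quotients a_0, a_1, ... (each step inverts the fractional part left over by the previous one):
  141 = 70*2 + 1, so a_0 = 70.
  2 = 2*1 + 0, so a_1 = 2.
The remainder reaches 0 after 2 divisions, so the expansion has 2 partial quotients, read off in order.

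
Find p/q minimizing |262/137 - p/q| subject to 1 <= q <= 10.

Expand x = 262/137 as a continued fraction with the Euclidean algorithm:
  262 = 1*137 + 125, so a_0 = 1.
  137 = 1*125 + 12, so a_1 = 1.
  125 = 10*12 + 5, so a_2 = 10.
  12 = 2*5 + 2, so a_3 = 2.
  5 = 2*2 + 1, so a_4 = 2.
  2 = 2*1 + 0, so a_5 = 2.
so x = [1; 1, 10, 2, 2, 2].
Convergents (p_i = a_i*p_{i-1} + p_{i-2}, q_i = a_i*q_{i-1} + q_{i-2} with p_{-2}=0, p_{-1}=1, q_{-2}=1, q_{-1}=0), until the denominator exceeds 10:
  i=0: a_0=1, p_0 = 1*1 + 0 = 1, q_0 = 1*0 + 1 = 1.
  i=1: a_1=1, p_1 = 1*1 + 1 = 2, q_1 = 1*1 + 0 = 1.
  i=2: a_2=10, p_2 = 10*2 + 1 = 21, q_2 = 10*1 + 1 = 11.
q_2 = 11 > 10, so the last convergent with denominator <= 10 is p_1/q_1 = 2/1.
The closest fraction with denominator <= 10 is either p_1/q_1 or the intermediate fraction (k*p_1 + p_0)/(k*q_1 + q_0) with the largest k >= 1 whose denominator stays <= 10; these approach x as k grows, and every other convergent or intermediate fraction in range is farther away.
Largest k: floor((10 - q_0)/q_1) = floor((10 - 1)/1) = 9.
That gives (9*2 + 1)/(9*1 + 1) = 19/10.
Compare the errors: |x - 2/1| = |262*1 - 2*137|/(137*1) = 12/137, and |x - 19/10| = |262*10 - 19*137|/(137*10) = 17/1370.
Cross-multiplying, 17*137 = 2329 < 16440 = 12*1370, so 17/1370 is smaller: the intermediate fraction 19/10 is closer to x than 2/1.

19/10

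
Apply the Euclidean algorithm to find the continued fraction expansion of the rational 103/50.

[2; 16, 1, 2]

Run the Euclidean algorithm on 103 and 50; the successive quotients are the partial quotients a_0, a_1, ... (each step inverts the fractional part left over by the previous one):
  103 = 2*50 + 3, so a_0 = 2.
  50 = 16*3 + 2, so a_1 = 16.
  3 = 1*2 + 1, so a_2 = 1.
  2 = 2*1 + 0, so a_3 = 2.
The remainder reaches 0 after 4 divisions, so the expansion has 4 partial quotients, read off in order.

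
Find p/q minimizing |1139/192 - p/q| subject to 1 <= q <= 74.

Expand x = 1139/192 as a continued fraction with the Euclidean algorithm:
  1139 = 5*192 + 179, so a_0 = 5.
  192 = 1*179 + 13, so a_1 = 1.
  179 = 13*13 + 10, so a_2 = 13.
  13 = 1*10 + 3, so a_3 = 1.
  10 = 3*3 + 1, so a_4 = 3.
  3 = 3*1 + 0, so a_5 = 3.
so x = [5; 1, 13, 1, 3, 3].
Convergents (p_i = a_i*p_{i-1} + p_{i-2}, q_i = a_i*q_{i-1} + q_{i-2} with p_{-2}=0, p_{-1}=1, q_{-2}=1, q_{-1}=0), until the denominator exceeds 74:
  i=0: a_0=5, p_0 = 5*1 + 0 = 5, q_0 = 5*0 + 1 = 1.
  i=1: a_1=1, p_1 = 1*5 + 1 = 6, q_1 = 1*1 + 0 = 1.
  i=2: a_2=13, p_2 = 13*6 + 5 = 83, q_2 = 13*1 + 1 = 14.
  i=3: a_3=1, p_3 = 1*83 + 6 = 89, q_3 = 1*14 + 1 = 15.
  i=4: a_4=3, p_4 = 3*89 + 83 = 350, q_4 = 3*15 + 14 = 59.
  i=5: a_5=3, p_5 = 3*350 + 89 = 1139, q_5 = 3*59 + 15 = 192.
q_5 = 192 > 74, so the last convergent with denominator <= 74 is p_4/q_4 = 350/59.
The closest fraction with denominator <= 74 is either p_4/q_4 or the intermediate fraction (k*p_4 + p_3)/(k*q_4 + q_3) with the largest k >= 1 whose denominator stays <= 74; these approach x as k grows, and every other convergent or intermediate fraction in range is farther away.
Largest k: floor((74 - q_3)/q_4) = floor((74 - 15)/59) = 1.
That gives (1*350 + 89)/(1*59 + 15) = 439/74.
Compare the errors: |x - 350/59| = |1139*59 - 350*192|/(192*59) = 1/11328, and |x - 439/74| = |1139*74 - 439*192|/(192*74) = 2/14208.
Cross-multiplying, 1*14208 = 14208 < 22656 = 2*11328, so 1/11328 is smaller: the convergent 350/59 is closer to x than 439/74.

350/59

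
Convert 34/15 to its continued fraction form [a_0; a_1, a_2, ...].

Run the Euclidean algorithm on 34 and 15; the successive quotients are the partial quotients a_0, a_1, ... (each step inverts the fractional part left over by the previous one):
  34 = 2*15 + 4, so a_0 = 2.
  15 = 3*4 + 3, so a_1 = 3.
  4 = 1*3 + 1, so a_2 = 1.
  3 = 3*1 + 0, so a_3 = 3.
The remainder reaches 0 after 4 divisions, so the expansion has 4 partial quotients, read off in order.

[2; 3, 1, 3]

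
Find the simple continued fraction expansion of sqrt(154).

[12; (2, 2, 3, 1, 2, 1, 3, 2, 2, 24)]

Write x_i = (sqrt(154) + m_i)/d_i with (m_0, d_0) = (0, 1). a_0 = floor(sqrt(154)) = 12, since 12^2 = 144 <= 154 < 169 = 13^2.
Iterate m_{i+1} = d_i*a_i - m_i, d_{i+1} = (154 - m_{i+1}^2)/d_i, a_{i+1} = floor((a_0 + m_{i+1})/d_{i+1}):
  m_1 = 1*12 - 0 = 12, d_1 = (154 - 12^2)/1 = 10/1 = 10, a_1 = floor((12 + 12)/10) = 2.
  m_2 = 10*2 - 12 = 8, d_2 = (154 - 8^2)/10 = 90/10 = 9, a_2 = floor((12 + 8)/9) = 2.
  m_3 = 9*2 - 8 = 10, d_3 = (154 - 10^2)/9 = 54/9 = 6, a_3 = floor((12 + 10)/6) = 3.
  m_4 = 6*3 - 10 = 8, d_4 = (154 - 8^2)/6 = 90/6 = 15, a_4 = floor((12 + 8)/15) = 1.
  m_5 = 15*1 - 8 = 7, d_5 = (154 - 7^2)/15 = 105/15 = 7, a_5 = floor((12 + 7)/7) = 2.
  m_6 = 7*2 - 7 = 7, d_6 = (154 - 7^2)/7 = 105/7 = 15, a_6 = floor((12 + 7)/15) = 1.
  m_7 = 15*1 - 7 = 8, d_7 = (154 - 8^2)/15 = 90/15 = 6, a_7 = floor((12 + 8)/6) = 3.
  m_8 = 6*3 - 8 = 10, d_8 = (154 - 10^2)/6 = 54/6 = 9, a_8 = floor((12 + 10)/9) = 2.
  m_9 = 9*2 - 10 = 8, d_9 = (154 - 8^2)/9 = 90/9 = 10, a_9 = floor((12 + 8)/10) = 2.
  m_10 = 10*2 - 8 = 12, d_10 = (154 - 12^2)/10 = 10/10 = 1, a_10 = floor((12 + 12)/1) = 24.
  m_11 = 1*24 - 12 = 12, d_11 = (154 - 12^2)/1 = 10/1 = 10: (m_11, d_11) = (m_1, d_1) = (12, 10), so from here the quotients repeat a_1, ..., a_10; the period length is 10.
Hence the expansion of sqrt(154) is a_0 = 12 followed by the repeating block 2, 2, 3, 1, 2, 1, 3, 2, 2, 24 (period 10).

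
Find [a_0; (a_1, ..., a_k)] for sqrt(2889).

Write x_i = (sqrt(2889) + m_i)/d_i with (m_0, d_0) = (0, 1). a_0 = floor(sqrt(2889)) = 53, since 53^2 = 2809 <= 2889 < 2916 = 54^2.
Iterate m_{i+1} = d_i*a_i - m_i, d_{i+1} = (2889 - m_{i+1}^2)/d_i, a_{i+1} = floor((a_0 + m_{i+1})/d_{i+1}):
  m_1 = 1*53 - 0 = 53, d_1 = (2889 - 53^2)/1 = 80/1 = 80, a_1 = floor((53 + 53)/80) = 1.
  m_2 = 80*1 - 53 = 27, d_2 = (2889 - 27^2)/80 = 2160/80 = 27, a_2 = floor((53 + 27)/27) = 2.
  m_3 = 27*2 - 27 = 27, d_3 = (2889 - 27^2)/27 = 2160/27 = 80, a_3 = floor((53 + 27)/80) = 1.
  m_4 = 80*1 - 27 = 53, d_4 = (2889 - 53^2)/80 = 80/80 = 1, a_4 = floor((53 + 53)/1) = 106.
  m_5 = 1*106 - 53 = 53, d_5 = (2889 - 53^2)/1 = 80/1 = 80: (m_5, d_5) = (m_1, d_1) = (53, 80), so from here the quotients repeat a_1, ..., a_4; the period length is 4.
Hence the expansion of sqrt(2889) is a_0 = 53 followed by the repeating block 1, 2, 1, 106 (period 4).

[53; (1, 2, 1, 106)]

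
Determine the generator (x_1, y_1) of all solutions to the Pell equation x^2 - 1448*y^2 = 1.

First expand sqrt(1448) as a continued fraction. With x_i = (sqrt(1448) + m_i)/d_i and (m_0, d_0) = (0, 1): a_0 = floor(sqrt(1448)) = 38, since 38^2 = 1444 <= 1448 < 1521 = 39^2.
Iterate m_{i+1} = d_i*a_i - m_i, d_{i+1} = (1448 - m_{i+1}^2)/d_i, a_{i+1} = floor((a_0 + m_{i+1})/d_{i+1}):
  m_1 = 1*38 - 0 = 38, d_1 = (1448 - 38^2)/1 = 4/1 = 4, a_1 = floor((38 + 38)/4) = 19.
  m_2 = 4*19 - 38 = 38, d_2 = (1448 - 38^2)/4 = 4/4 = 1, a_2 = floor((38 + 38)/1) = 76.
  m_3 = 1*76 - 38 = 38, d_3 = (1448 - 38^2)/1 = 4/1 = 4: (m_3, d_3) = (m_1, d_1) = (38, 4), so from here the quotients repeat a_1, a_2; the period length is 2.
So sqrt(1448) = [38; (19, 76)] with period length k = 2.
k is even, so the fundamental solution of x^2 - 1448y^2 = 1 is (p_{k-1}, q_{k-1}) = (p_1, q_1); compute convergents through index 1.
Convergents (p_i = a_i*p_{i-1} + p_{i-2}, q_i = a_i*q_{i-1} + q_{i-2} with p_{-2}=0, p_{-1}=1, q_{-2}=1, q_{-1}=0):
  i=0: a_0=38, p_0 = 38*1 + 0 = 38, q_0 = 38*0 + 1 = 1.
  i=1: a_1=19, p_1 = 19*38 + 1 = 723, q_1 = 19*1 + 0 = 19.
Check: 723^2 - 1448*19^2 = 522729 - 522728 = 1, so (x, y) = (723, 19) solves the equation, and by the theorem it is the least positive solution.

(x, y) = (723, 19)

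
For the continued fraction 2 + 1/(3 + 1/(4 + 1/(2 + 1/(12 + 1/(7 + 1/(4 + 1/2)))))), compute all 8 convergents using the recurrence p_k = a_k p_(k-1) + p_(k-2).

Using the convergent recurrence p_i = a_i*p_{i-1} + p_{i-2}, q_i = a_i*q_{i-1} + q_{i-2} with p_{-2}=0, p_{-1}=1, q_{-2}=1, q_{-1}=0:
  i=0: a_0=2, p_0 = 2*1 + 0 = 2, q_0 = 2*0 + 1 = 1.
  i=1: a_1=3, p_1 = 3*2 + 1 = 7, q_1 = 3*1 + 0 = 3.
  i=2: a_2=4, p_2 = 4*7 + 2 = 30, q_2 = 4*3 + 1 = 13.
  i=3: a_3=2, p_3 = 2*30 + 7 = 67, q_3 = 2*13 + 3 = 29.
  i=4: a_4=12, p_4 = 12*67 + 30 = 834, q_4 = 12*29 + 13 = 361.
  i=5: a_5=7, p_5 = 7*834 + 67 = 5905, q_5 = 7*361 + 29 = 2556.
  i=6: a_6=4, p_6 = 4*5905 + 834 = 24454, q_6 = 4*2556 + 361 = 10585.
  i=7: a_7=2, p_7 = 2*24454 + 5905 = 54813, q_7 = 2*10585 + 2556 = 23726.

2/1, 7/3, 30/13, 67/29, 834/361, 5905/2556, 24454/10585, 54813/23726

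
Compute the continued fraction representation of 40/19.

[2; 9, 2]

Run the Euclidean algorithm on 40 and 19; the successive quotients are the partial quotients a_0, a_1, ... (each step inverts the fractional part left over by the previous one):
  40 = 2*19 + 2, so a_0 = 2.
  19 = 9*2 + 1, so a_1 = 9.
  2 = 2*1 + 0, so a_2 = 2.
The remainder reaches 0 after 3 divisions, so the expansion has 3 partial quotients, read off in order.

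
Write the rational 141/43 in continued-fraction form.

Run the Euclidean algorithm on 141 and 43; the successive quotients are the partial quotients a_0, a_1, ... (each step inverts the fractional part left over by the previous one):
  141 = 3*43 + 12, so a_0 = 3.
  43 = 3*12 + 7, so a_1 = 3.
  12 = 1*7 + 5, so a_2 = 1.
  7 = 1*5 + 2, so a_3 = 1.
  5 = 2*2 + 1, so a_4 = 2.
  2 = 2*1 + 0, so a_5 = 2.
The remainder reaches 0 after 6 divisions, so the expansion has 6 partial quotients, read off in order.

[3; 3, 1, 1, 2, 2]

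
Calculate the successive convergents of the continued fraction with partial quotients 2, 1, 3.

Using the convergent recurrence p_i = a_i*p_{i-1} + p_{i-2}, q_i = a_i*q_{i-1} + q_{i-2} with p_{-2}=0, p_{-1}=1, q_{-2}=1, q_{-1}=0:
  i=0: a_0=2, p_0 = 2*1 + 0 = 2, q_0 = 2*0 + 1 = 1.
  i=1: a_1=1, p_1 = 1*2 + 1 = 3, q_1 = 1*1 + 0 = 1.
  i=2: a_2=3, p_2 = 3*3 + 2 = 11, q_2 = 3*1 + 1 = 4.

2/1, 3/1, 11/4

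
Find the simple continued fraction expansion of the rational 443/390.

[1; 7, 2, 1, 3, 1, 3]

Run the Euclidean algorithm on 443 and 390; the successive quotients are the partial quotients a_0, a_1, ... (each step inverts the fractional part left over by the previous one):
  443 = 1*390 + 53, so a_0 = 1.
  390 = 7*53 + 19, so a_1 = 7.
  53 = 2*19 + 15, so a_2 = 2.
  19 = 1*15 + 4, so a_3 = 1.
  15 = 3*4 + 3, so a_4 = 3.
  4 = 1*3 + 1, so a_5 = 1.
  3 = 3*1 + 0, so a_6 = 3.
The remainder reaches 0 after 7 divisions, so the expansion has 7 partial quotients, read off in order.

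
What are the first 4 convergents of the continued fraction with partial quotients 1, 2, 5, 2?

1/1, 3/2, 16/11, 35/24

Using the convergent recurrence p_i = a_i*p_{i-1} + p_{i-2}, q_i = a_i*q_{i-1} + q_{i-2} with p_{-2}=0, p_{-1}=1, q_{-2}=1, q_{-1}=0:
  i=0: a_0=1, p_0 = 1*1 + 0 = 1, q_0 = 1*0 + 1 = 1.
  i=1: a_1=2, p_1 = 2*1 + 1 = 3, q_1 = 2*1 + 0 = 2.
  i=2: a_2=5, p_2 = 5*3 + 1 = 16, q_2 = 5*2 + 1 = 11.
  i=3: a_3=2, p_3 = 2*16 + 3 = 35, q_3 = 2*11 + 2 = 24.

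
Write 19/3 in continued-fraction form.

[6; 3]

Run the Euclidean algorithm on 19 and 3; the successive quotients are the partial quotients a_0, a_1, ... (each step inverts the fractional part left over by the previous one):
  19 = 6*3 + 1, so a_0 = 6.
  3 = 3*1 + 0, so a_1 = 3.
The remainder reaches 0 after 2 divisions, so the expansion has 2 partial quotients, read off in order.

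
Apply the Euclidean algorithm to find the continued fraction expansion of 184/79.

Run the Euclidean algorithm on 184 and 79; the successive quotients are the partial quotients a_0, a_1, ... (each step inverts the fractional part left over by the previous one):
  184 = 2*79 + 26, so a_0 = 2.
  79 = 3*26 + 1, so a_1 = 3.
  26 = 26*1 + 0, so a_2 = 26.
The remainder reaches 0 after 3 divisions, so the expansion has 3 partial quotients, read off in order.

[2; 3, 26]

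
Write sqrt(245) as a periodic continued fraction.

[15; (1, 1, 1, 7, 6, 7, 1, 1, 1, 30)]

Write x_i = (sqrt(245) + m_i)/d_i with (m_0, d_0) = (0, 1). a_0 = floor(sqrt(245)) = 15, since 15^2 = 225 <= 245 < 256 = 16^2.
Iterate m_{i+1} = d_i*a_i - m_i, d_{i+1} = (245 - m_{i+1}^2)/d_i, a_{i+1} = floor((a_0 + m_{i+1})/d_{i+1}):
  m_1 = 1*15 - 0 = 15, d_1 = (245 - 15^2)/1 = 20/1 = 20, a_1 = floor((15 + 15)/20) = 1.
  m_2 = 20*1 - 15 = 5, d_2 = (245 - 5^2)/20 = 220/20 = 11, a_2 = floor((15 + 5)/11) = 1.
  m_3 = 11*1 - 5 = 6, d_3 = (245 - 6^2)/11 = 209/11 = 19, a_3 = floor((15 + 6)/19) = 1.
  m_4 = 19*1 - 6 = 13, d_4 = (245 - 13^2)/19 = 76/19 = 4, a_4 = floor((15 + 13)/4) = 7.
  m_5 = 4*7 - 13 = 15, d_5 = (245 - 15^2)/4 = 20/4 = 5, a_5 = floor((15 + 15)/5) = 6.
  m_6 = 5*6 - 15 = 15, d_6 = (245 - 15^2)/5 = 20/5 = 4, a_6 = floor((15 + 15)/4) = 7.
  m_7 = 4*7 - 15 = 13, d_7 = (245 - 13^2)/4 = 76/4 = 19, a_7 = floor((15 + 13)/19) = 1.
  m_8 = 19*1 - 13 = 6, d_8 = (245 - 6^2)/19 = 209/19 = 11, a_8 = floor((15 + 6)/11) = 1.
  m_9 = 11*1 - 6 = 5, d_9 = (245 - 5^2)/11 = 220/11 = 20, a_9 = floor((15 + 5)/20) = 1.
  m_10 = 20*1 - 5 = 15, d_10 = (245 - 15^2)/20 = 20/20 = 1, a_10 = floor((15 + 15)/1) = 30.
  m_11 = 1*30 - 15 = 15, d_11 = (245 - 15^2)/1 = 20/1 = 20: (m_11, d_11) = (m_1, d_1) = (15, 20), so from here the quotients repeat a_1, ..., a_10; the period length is 10.
Hence the expansion of sqrt(245) is a_0 = 15 followed by the repeating block 1, 1, 1, 7, 6, 7, 1, 1, 1, 30 (period 10).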